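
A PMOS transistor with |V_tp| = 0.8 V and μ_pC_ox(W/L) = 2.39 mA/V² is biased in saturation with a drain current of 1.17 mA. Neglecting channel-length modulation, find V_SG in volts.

V_SG = 1.79 V

In saturation I_D = ½ k_p (V_SG − |V_tp|)², so V_SG − |V_tp| = √(2 I_D / k_p) = √(2 × 1.17 / 2.39) = 0.989 V.
V_SG = 0.8 + 0.989 = 1.79 V.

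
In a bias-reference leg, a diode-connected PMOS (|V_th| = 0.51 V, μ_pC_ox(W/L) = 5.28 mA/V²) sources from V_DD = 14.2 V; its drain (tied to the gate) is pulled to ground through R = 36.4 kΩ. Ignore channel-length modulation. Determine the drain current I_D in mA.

I_D = 0.366 mA

With gate tied to drain, V_SG = V_SD ≥ V_SG − |V_th|, so the device is in saturation.
KCL at the drain: ½ k_p (V_SG − |V_th|)² = (V_DD − V_SG)/R.
Let x = V_SG − 0.51. Then 96.1 x² + x − 13.69 = 0, giving x = 0.372 V (positive root), so V_SG = 0.882 V.
I_D = (V_DD − V_SG)/R = (14.2 − 0.882) / 36.4 = 0.366 mA.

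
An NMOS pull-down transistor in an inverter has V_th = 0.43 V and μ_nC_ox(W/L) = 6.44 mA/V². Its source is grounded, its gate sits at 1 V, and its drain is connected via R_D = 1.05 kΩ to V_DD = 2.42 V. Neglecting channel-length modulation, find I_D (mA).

V_GS = V_G = 1 V, so V_ov = 1 − 0.43 = 0.57 V.
Assume saturation: I_D = ½ k_n V_ov² = 0.5 × 6.44 × 0.57² = 1.05 mA, giving V_DS = V_DD − I_D R_D = 2.42 − 1.05 × 1.05 = 1.32 V.
V_DS = 1.32 V ≥ V_ov = 0.57 V, confirming saturation.

I_D = 1.05 mA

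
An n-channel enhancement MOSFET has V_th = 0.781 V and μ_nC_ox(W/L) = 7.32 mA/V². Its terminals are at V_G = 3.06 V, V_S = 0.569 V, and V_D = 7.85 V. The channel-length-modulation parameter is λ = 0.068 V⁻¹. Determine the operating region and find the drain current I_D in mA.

V_GS = V_G − V_S = 3.06 − 0.569 = 2.49 V; V_DS = V_D − V_S = 7.85 − 0.569 = 7.28 V.
V_ov = V_GS − V_th = 2.49 − 0.781 = 1.71 V.
Since V_DS = 7.28 V ≥ V_ov = 1.71 V, the device is in saturation.
I_D = ½ k_n V_ov² (1 + λ V_DS) = 0.5 × 7.32 × 1.71² × (1 + 0.068 × 7.28) = 16 mA.

Saturation; I_D = 16.0 mA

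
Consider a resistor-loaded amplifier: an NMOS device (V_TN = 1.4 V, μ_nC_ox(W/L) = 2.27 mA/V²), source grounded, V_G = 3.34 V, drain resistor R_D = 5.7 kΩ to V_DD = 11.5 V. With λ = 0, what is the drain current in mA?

I_D = 1.93 mA

V_GS = V_G = 3.34 V, so V_ov = 3.34 − 1.4 = 1.94 V.
Assume saturation: I_D = ½ k_n V_ov² = 0.5 × 2.27 × 1.94² = 4.27 mA, giving V_DS = V_DD − I_D R_D = 11.5 − 4.27 × 5.7 = -12.8 V.
But -12.8 V < V_ov = 1.94 V, so the device is actually in triode.
In triode I_D = k_n[V_ov V_DS − ½ V_DS²] and I_D = (V_DD − V_DS)/R_D. Equating: 6.47 V_DS² − 26.1 V_DS + 11.5 = 0, giving V_DS = 0.503 V (the root below V_ov).
I_D = (11.5 − 0.503) / 5.7 = 1.93 mA.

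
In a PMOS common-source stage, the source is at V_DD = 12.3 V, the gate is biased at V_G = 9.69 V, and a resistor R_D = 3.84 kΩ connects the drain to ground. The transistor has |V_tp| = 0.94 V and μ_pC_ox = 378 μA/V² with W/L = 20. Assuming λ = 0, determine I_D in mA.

V_SG = V_DD − V_G = 12.3 − 9.69 = 2.61 V, so V_ov = 2.61 − 0.94 = 1.67 V.
k_p = μ_pC_ox · (W/L) = 7.56 mA/V².
Assume saturation: I_D = ½ k_p V_ov² = 0.5 × 7.56 × 1.67² = 10.5 mA, giving V_SD = V_DD − I_D R_D = 12.3 − 10.5 × 3.84 = -28.2 V.
But -28.2 V < V_ov = 1.67 V, so the device is actually in triode.
In triode I_D = k_p[V_ov V_SD − ½ V_SD²] and I_D = (V_DD − V_SD)/R_D. Equating: 14.5 V_SD² − 49.48 V_SD + 12.3 = 0, giving V_SD = 0.27 V (the root below V_ov).
I_D = (12.3 − 0.27) / 3.84 = 3.13 mA.

I_D = 3.13 mA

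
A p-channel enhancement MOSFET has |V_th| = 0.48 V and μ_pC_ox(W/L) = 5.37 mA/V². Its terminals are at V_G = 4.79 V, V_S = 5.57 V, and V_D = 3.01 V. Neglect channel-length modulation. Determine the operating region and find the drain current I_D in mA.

V_SG = V_S − V_G = 5.57 − 4.79 = 0.78 V; V_SD = V_S − V_D = 5.57 − 3.01 = 2.56 V.
V_ov = V_SG − |V_th| = 0.78 − 0.48 = 0.3 V.
Since V_SD = 2.56 V ≥ V_ov = 0.3 V, the device is in saturation.
I_D = ½ k_p V_ov² = 0.5 × 5.37 × 0.3² = 0.242 mA.

Saturation; I_D = 0.242 mA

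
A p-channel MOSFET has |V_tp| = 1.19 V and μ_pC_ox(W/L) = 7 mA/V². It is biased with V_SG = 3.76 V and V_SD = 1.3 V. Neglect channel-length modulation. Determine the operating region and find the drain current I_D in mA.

Triode; I_D = 17.5 mA

V_ov = V_SG − |V_tp| = 3.76 − 1.19 = 2.57 V.
Since V_SD = 1.3 V < V_ov = 2.57 V, the device is in the triode region.
I_D = k_p [V_ov · V_SD − ½ V_SD²] = 7 × [2.57 × 1.3 − 0.5 × 1.3²] = 17.5 mA.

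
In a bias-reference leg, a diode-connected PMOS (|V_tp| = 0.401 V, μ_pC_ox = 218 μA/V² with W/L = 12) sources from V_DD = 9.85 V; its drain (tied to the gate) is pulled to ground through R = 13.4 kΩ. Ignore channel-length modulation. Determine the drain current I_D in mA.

With gate tied to drain, V_SG = V_SD ≥ V_SG − |V_tp|, so the device is in saturation.
k_p = μ_pC_ox · (W/L) = 2.616 mA/V².
KCL at the drain: ½ k_p (V_SG − |V_tp|)² = (V_DD − V_SG)/R.
Let x = V_SG − 0.401. Then 17.5 x² + x − 9.449 = 0, giving x = 0.706 V (positive root), so V_SG = 1.11 V.
I_D = (V_DD − V_SG)/R = (9.85 − 1.11) / 13.4 = 0.652 mA.

I_D = 0.652 mA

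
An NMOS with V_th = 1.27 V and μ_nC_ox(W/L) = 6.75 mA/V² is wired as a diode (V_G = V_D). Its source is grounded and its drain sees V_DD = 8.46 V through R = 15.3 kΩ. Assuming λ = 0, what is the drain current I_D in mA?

With gate tied to drain, V_GS = V_DS ≥ V_GS − V_th, so the device is in saturation.
KCL at the drain: ½ k_n (V_GS − V_th)² = (V_DD − V_GS)/R.
Let x = V_GS − 1.27. Then 51.6 x² + x − 7.19 = 0, giving x = 0.364 V (positive root), so V_GS = 1.63 V.
I_D = (V_DD − V_GS)/R = (8.46 − 1.63) / 15.3 = 0.446 mA.

I_D = 0.446 mA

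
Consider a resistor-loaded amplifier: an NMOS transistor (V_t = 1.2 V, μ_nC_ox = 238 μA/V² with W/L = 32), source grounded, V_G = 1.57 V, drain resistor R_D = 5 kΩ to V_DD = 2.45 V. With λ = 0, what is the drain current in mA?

I_D = 0.444 mA

V_GS = V_G = 1.57 V, so V_ov = 1.57 − 1.2 = 0.37 V.
k_n = μ_nC_ox · (W/L) = 7.616 mA/V².
Assume saturation: I_D = ½ k_n V_ov² = 0.5 × 7.616 × 0.37² = 0.521 mA, giving V_DS = V_DD − I_D R_D = 2.45 − 0.521 × 5 = -0.157 V.
But -0.157 V < V_ov = 0.37 V, so the device is actually in triode.
In triode I_D = k_n[V_ov V_DS − ½ V_DS²] and I_D = (V_DD − V_DS)/R_D. Equating: 19 V_DS² − 15.09 V_DS + 2.45 = 0, giving V_DS = 0.228 V (the root below V_ov).
I_D = (2.45 − 0.228) / 5 = 0.444 mA.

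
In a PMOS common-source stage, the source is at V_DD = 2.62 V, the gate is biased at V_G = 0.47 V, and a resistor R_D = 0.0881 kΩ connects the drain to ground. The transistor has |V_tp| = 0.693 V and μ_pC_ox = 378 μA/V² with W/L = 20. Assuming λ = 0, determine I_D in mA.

V_SG = V_DD − V_G = 2.62 − 0.47 = 2.15 V, so V_ov = 2.15 − 0.693 = 1.46 V.
k_p = μ_pC_ox · (W/L) = 7.56 mA/V².
Assume saturation: I_D = ½ k_p V_ov² = 0.5 × 7.56 × 1.46² = 8.02 mA, giving V_SD = V_DD − I_D R_D = 2.62 − 8.02 × 0.0881 = 1.91 V.
V_SD = 1.91 V ≥ V_ov = 1.46 V, confirming saturation.

I_D = 8.02 mA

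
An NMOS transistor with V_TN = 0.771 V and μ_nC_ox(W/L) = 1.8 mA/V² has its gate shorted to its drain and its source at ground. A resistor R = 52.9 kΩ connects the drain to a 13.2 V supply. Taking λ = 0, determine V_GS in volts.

V_GS = 1.27 V

With gate tied to drain, V_GS = V_DS ≥ V_GS − V_TN, so the device is in saturation.
KCL at the drain: ½ k_n (V_GS − V_TN)² = (V_DD − V_GS)/R.
Let x = V_GS − 0.771. Then 47.6 x² + x − 12.43 = 0, giving x = 0.501 V (positive root), so V_GS = 1.27 V.
I_D = (V_DD − V_GS)/R = (13.2 − 1.27) / 52.9 = 0.225 mA.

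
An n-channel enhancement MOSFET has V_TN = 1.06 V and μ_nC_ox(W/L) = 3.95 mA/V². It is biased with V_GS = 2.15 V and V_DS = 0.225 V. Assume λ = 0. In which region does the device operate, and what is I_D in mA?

V_ov = V_GS − V_TN = 2.15 − 1.06 = 1.09 V.
Since V_DS = 0.225 V < V_ov = 1.09 V, the device is in the triode region.
I_D = k_n [V_ov · V_DS − ½ V_DS²] = 3.95 × [1.09 × 0.225 − 0.5 × 0.225²] = 0.869 mA.

Triode; I_D = 0.869 mA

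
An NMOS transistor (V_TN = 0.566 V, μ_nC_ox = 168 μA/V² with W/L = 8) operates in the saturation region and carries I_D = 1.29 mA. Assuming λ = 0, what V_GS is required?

k_n = μ_nC_ox · (W/L) = 1.344 mA/V².
In saturation I_D = ½ k_n (V_GS − V_TN)², so V_GS − V_TN = √(2 I_D / k_n) = √(2 × 1.29 / 1.344) = 1.39 V.
V_GS = 0.566 + 1.39 = 1.95 V.

V_GS = 1.95 V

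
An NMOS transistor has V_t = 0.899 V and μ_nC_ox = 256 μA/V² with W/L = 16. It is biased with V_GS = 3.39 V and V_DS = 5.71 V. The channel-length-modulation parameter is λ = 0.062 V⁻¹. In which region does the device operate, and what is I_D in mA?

k_n = μ_nC_ox · (W/L) = 4.096 mA/V².
V_ov = V_GS − V_t = 3.39 − 0.899 = 2.49 V.
Since V_DS = 5.71 V ≥ V_ov = 2.49 V, the device is in saturation.
I_D = ½ k_n V_ov² (1 + λ V_DS) = 0.5 × 4.096 × 2.49² × (1 + 0.062 × 5.71) = 17.2 mA.

Saturation; I_D = 17.2 mA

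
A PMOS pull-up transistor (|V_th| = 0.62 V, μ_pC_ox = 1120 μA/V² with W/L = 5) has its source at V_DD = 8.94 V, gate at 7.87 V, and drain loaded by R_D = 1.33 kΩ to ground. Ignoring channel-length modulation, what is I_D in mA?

V_SG = V_DD − V_G = 8.94 − 7.87 = 1.07 V, so V_ov = 1.07 − 0.62 = 0.45 V.
k_p = μ_pC_ox · (W/L) = 5.6 mA/V².
Assume saturation: I_D = ½ k_p V_ov² = 0.5 × 5.6 × 0.45² = 0.567 mA, giving V_SD = V_DD − I_D R_D = 8.94 − 0.567 × 1.33 = 8.19 V.
V_SD = 8.19 V ≥ V_ov = 0.45 V, confirming saturation.

I_D = 0.567 mA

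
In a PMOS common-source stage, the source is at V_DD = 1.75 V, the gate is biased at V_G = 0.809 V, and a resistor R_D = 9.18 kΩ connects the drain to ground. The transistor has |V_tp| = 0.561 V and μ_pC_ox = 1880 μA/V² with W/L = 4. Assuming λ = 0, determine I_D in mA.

I_D = 0.183 mA

V_SG = V_DD − V_G = 1.75 − 0.809 = 0.941 V, so V_ov = 0.941 − 0.561 = 0.38 V.
k_p = μ_pC_ox · (W/L) = 7.52 mA/V².
Assume saturation: I_D = ½ k_p V_ov² = 0.5 × 7.52 × 0.38² = 0.543 mA, giving V_SD = V_DD − I_D R_D = 1.75 − 0.543 × 9.18 = -3.23 V.
But -3.23 V < V_ov = 0.38 V, so the device is actually in triode.
In triode I_D = k_p[V_ov V_SD − ½ V_SD²] and I_D = (V_DD − V_SD)/R_D. Equating: 34.5 V_SD² − 27.23 V_SD + 1.75 = 0, giving V_SD = 0.0706 V (the root below V_ov).
I_D = (1.75 − 0.0706) / 9.18 = 0.183 mA.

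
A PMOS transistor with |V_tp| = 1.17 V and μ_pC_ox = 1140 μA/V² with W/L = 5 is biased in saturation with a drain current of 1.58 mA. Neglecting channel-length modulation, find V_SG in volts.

k_p = μ_pC_ox · (W/L) = 5.7 mA/V².
In saturation I_D = ½ k_p (V_SG − |V_tp|)², so V_SG − |V_tp| = √(2 I_D / k_p) = √(2 × 1.58 / 5.7) = 0.745 V.
V_SG = 1.17 + 0.745 = 1.91 V.

V_SG = 1.91 V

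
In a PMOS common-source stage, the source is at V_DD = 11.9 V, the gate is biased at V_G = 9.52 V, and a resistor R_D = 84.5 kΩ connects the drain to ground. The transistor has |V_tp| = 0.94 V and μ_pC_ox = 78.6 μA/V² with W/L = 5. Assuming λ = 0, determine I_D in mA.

I_D = 0.138 mA

V_SG = V_DD − V_G = 11.9 − 9.52 = 2.38 V, so V_ov = 2.38 − 0.94 = 1.44 V.
k_p = μ_pC_ox · (W/L) = 0.393 mA/V².
Assume saturation: I_D = ½ k_p V_ov² = 0.5 × 0.393 × 1.44² = 0.407 mA, giving V_SD = V_DD − I_D R_D = 11.9 − 0.407 × 84.5 = -22.5 V.
But -22.5 V < V_ov = 1.44 V, so the device is actually in triode.
In triode I_D = k_p[V_ov V_SD − ½ V_SD²] and I_D = (V_DD − V_SD)/R_D. Equating: 16.6 V_SD² − 48.82 V_SD + 11.9 = 0, giving V_SD = 0.268 V (the root below V_ov).
I_D = (11.9 − 0.268) / 84.5 = 0.138 mA.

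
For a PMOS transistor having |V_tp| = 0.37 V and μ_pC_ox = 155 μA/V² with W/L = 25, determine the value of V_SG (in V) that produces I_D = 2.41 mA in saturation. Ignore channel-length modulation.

V_SG = 1.49 V

k_p = μ_pC_ox · (W/L) = 3.875 mA/V².
In saturation I_D = ½ k_p (V_SG − |V_tp|)², so V_SG − |V_tp| = √(2 I_D / k_p) = √(2 × 2.41 / 3.875) = 1.12 V.
V_SG = 0.37 + 1.12 = 1.49 V.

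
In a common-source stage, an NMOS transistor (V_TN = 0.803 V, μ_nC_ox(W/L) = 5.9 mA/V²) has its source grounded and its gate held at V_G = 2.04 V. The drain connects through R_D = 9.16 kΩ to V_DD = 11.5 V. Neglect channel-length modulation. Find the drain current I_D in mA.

V_GS = V_G = 2.04 V, so V_ov = 2.04 − 0.803 = 1.24 V.
Assume saturation: I_D = ½ k_n V_ov² = 0.5 × 5.9 × 1.24² = 4.51 mA, giving V_DS = V_DD − I_D R_D = 11.5 − 4.51 × 9.16 = -29.8 V.
But -29.8 V < V_ov = 1.24 V, so the device is actually in triode.
In triode I_D = k_n[V_ov V_DS − ½ V_DS²] and I_D = (V_DD − V_DS)/R_D. Equating: 27 V_DS² − 67.85 V_DS + 11.5 = 0, giving V_DS = 0.183 V (the root below V_ov).
I_D = (11.5 − 0.183) / 9.16 = 1.24 mA.

I_D = 1.24 mA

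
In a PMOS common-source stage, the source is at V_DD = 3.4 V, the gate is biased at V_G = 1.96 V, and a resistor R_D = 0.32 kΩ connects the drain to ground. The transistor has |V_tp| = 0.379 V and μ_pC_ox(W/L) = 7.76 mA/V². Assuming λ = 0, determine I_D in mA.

I_D = 4.37 mA

V_SG = V_DD − V_G = 3.4 − 1.96 = 1.44 V, so V_ov = 1.44 − 0.379 = 1.06 V.
Assume saturation: I_D = ½ k_p V_ov² = 0.5 × 7.76 × 1.06² = 4.37 mA, giving V_SD = V_DD − I_D R_D = 3.4 − 4.37 × 0.32 = 2 V.
V_SD = 2 V ≥ V_ov = 1.06 V, confirming saturation.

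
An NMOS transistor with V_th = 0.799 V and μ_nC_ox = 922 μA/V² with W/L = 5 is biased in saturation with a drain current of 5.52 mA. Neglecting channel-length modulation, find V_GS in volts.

k_n = μ_nC_ox · (W/L) = 4.61 mA/V².
In saturation I_D = ½ k_n (V_GS − V_th)², so V_GS − V_th = √(2 I_D / k_n) = √(2 × 5.52 / 4.61) = 1.55 V.
V_GS = 0.799 + 1.55 = 2.35 V.

V_GS = 2.35 V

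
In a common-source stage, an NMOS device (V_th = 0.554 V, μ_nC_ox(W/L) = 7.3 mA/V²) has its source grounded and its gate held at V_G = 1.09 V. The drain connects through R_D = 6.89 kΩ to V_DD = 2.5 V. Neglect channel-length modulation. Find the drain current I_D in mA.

V_GS = V_G = 1.09 V, so V_ov = 1.09 − 0.554 = 0.536 V.
Assume saturation: I_D = ½ k_n V_ov² = 0.5 × 7.3 × 0.536² = 1.05 mA, giving V_DS = V_DD − I_D R_D = 2.5 − 1.05 × 6.89 = -4.73 V.
But -4.73 V < V_ov = 0.536 V, so the device is actually in triode.
In triode I_D = k_n[V_ov V_DS − ½ V_DS²] and I_D = (V_DD − V_DS)/R_D. Equating: 25.1 V_DS² − 27.96 V_DS + 2.5 = 0, giving V_DS = 0.0981 V (the root below V_ov).
I_D = (2.5 − 0.0981) / 6.89 = 0.349 mA.

I_D = 0.349 mA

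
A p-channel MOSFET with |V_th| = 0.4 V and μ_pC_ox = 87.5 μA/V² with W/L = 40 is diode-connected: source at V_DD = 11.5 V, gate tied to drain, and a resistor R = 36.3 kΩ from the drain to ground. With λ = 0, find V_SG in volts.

With gate tied to drain, V_SG = V_SD ≥ V_SG − |V_th|, so the device is in saturation.
k_p = μ_pC_ox · (W/L) = 3.5 mA/V².
KCL at the drain: ½ k_p (V_SG − |V_th|)² = (V_DD − V_SG)/R.
Let x = V_SG − 0.4. Then 63.5 x² + x − 11.1 = 0, giving x = 0.41 V (positive root), so V_SG = 0.81 V.
I_D = (V_DD − V_SG)/R = (11.5 − 0.81) / 36.3 = 0.294 mA.

V_SG = 0.810 V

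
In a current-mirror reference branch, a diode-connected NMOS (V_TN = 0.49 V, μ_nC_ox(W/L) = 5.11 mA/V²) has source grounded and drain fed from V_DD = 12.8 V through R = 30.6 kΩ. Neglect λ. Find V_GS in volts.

V_GS = 0.880 V

With gate tied to drain, V_GS = V_DS ≥ V_GS − V_TN, so the device is in saturation.
KCL at the drain: ½ k_n (V_GS − V_TN)² = (V_DD − V_GS)/R.
Let x = V_GS − 0.49. Then 78.2 x² + x − 12.31 = 0, giving x = 0.39 V (positive root), so V_GS = 0.88 V.
I_D = (V_DD − V_GS)/R = (12.8 − 0.88) / 30.6 = 0.39 mA.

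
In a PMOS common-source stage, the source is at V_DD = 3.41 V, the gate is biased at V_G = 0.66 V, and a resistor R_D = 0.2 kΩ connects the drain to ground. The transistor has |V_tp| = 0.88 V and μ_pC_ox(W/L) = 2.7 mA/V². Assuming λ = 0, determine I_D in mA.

V_SG = V_DD − V_G = 3.41 − 0.66 = 2.75 V, so V_ov = 2.75 − 0.88 = 1.87 V.
Assume saturation: I_D = ½ k_p V_ov² = 0.5 × 2.7 × 1.87² = 4.72 mA, giving V_SD = V_DD − I_D R_D = 3.41 − 4.72 × 0.2 = 2.47 V.
V_SD = 2.47 V ≥ V_ov = 1.87 V, confirming saturation.

I_D = 4.72 mA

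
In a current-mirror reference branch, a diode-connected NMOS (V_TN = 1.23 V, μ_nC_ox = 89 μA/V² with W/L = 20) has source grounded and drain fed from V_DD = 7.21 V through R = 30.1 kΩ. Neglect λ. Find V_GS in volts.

With gate tied to drain, V_GS = V_DS ≥ V_GS − V_TN, so the device is in saturation.
k_n = μ_nC_ox · (W/L) = 1.78 mA/V².
KCL at the drain: ½ k_n (V_GS − V_TN)² = (V_DD − V_GS)/R.
Let x = V_GS − 1.23. Then 26.8 x² + x − 5.98 = 0, giving x = 0.454 V (positive root), so V_GS = 1.68 V.
I_D = (V_DD − V_GS)/R = (7.21 − 1.68) / 30.1 = 0.184 mA.

V_GS = 1.68 V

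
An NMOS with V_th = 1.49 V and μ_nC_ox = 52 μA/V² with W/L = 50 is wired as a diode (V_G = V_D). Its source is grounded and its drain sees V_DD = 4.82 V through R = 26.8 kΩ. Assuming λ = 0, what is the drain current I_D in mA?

I_D = 0.113 mA

With gate tied to drain, V_GS = V_DS ≥ V_GS − V_th, so the device is in saturation.
k_n = μ_nC_ox · (W/L) = 2.6 mA/V².
KCL at the drain: ½ k_n (V_GS − V_th)² = (V_DD − V_GS)/R.
Let x = V_GS − 1.49. Then 34.8 x² + x − 3.33 = 0, giving x = 0.295 V (positive root), so V_GS = 1.79 V.
I_D = (V_DD − V_GS)/R = (4.82 − 1.79) / 26.8 = 0.113 mA.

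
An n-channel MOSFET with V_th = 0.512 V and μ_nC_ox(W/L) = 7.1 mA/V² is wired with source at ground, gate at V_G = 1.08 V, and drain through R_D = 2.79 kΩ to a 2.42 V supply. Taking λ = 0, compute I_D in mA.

I_D = 0.779 mA

V_GS = V_G = 1.08 V, so V_ov = 1.08 − 0.512 = 0.568 V.
Assume saturation: I_D = ½ k_n V_ov² = 0.5 × 7.1 × 0.568² = 1.15 mA, giving V_DS = V_DD − I_D R_D = 2.42 − 1.15 × 2.79 = -0.775 V.
But -0.775 V < V_ov = 0.568 V, so the device is actually in triode.
In triode I_D = k_n[V_ov V_DS − ½ V_DS²] and I_D = (V_DD − V_DS)/R_D. Equating: 9.9 V_DS² − 12.25 V_DS + 2.42 = 0, giving V_DS = 0.247 V (the root below V_ov).
I_D = (2.42 − 0.247) / 2.79 = 0.779 mA.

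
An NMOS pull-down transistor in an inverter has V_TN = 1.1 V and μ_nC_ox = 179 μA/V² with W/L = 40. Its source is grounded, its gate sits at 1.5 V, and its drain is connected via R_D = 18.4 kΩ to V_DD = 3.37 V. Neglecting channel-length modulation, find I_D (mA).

I_D = 0.179 mA

V_GS = V_G = 1.5 V, so V_ov = 1.5 − 1.1 = 0.4 V.
k_n = μ_nC_ox · (W/L) = 7.16 mA/V².
Assume saturation: I_D = ½ k_n V_ov² = 0.5 × 7.16 × 0.4² = 0.573 mA, giving V_DS = V_DD − I_D R_D = 3.37 − 0.573 × 18.4 = -7.17 V.
But -7.17 V < V_ov = 0.4 V, so the device is actually in triode.
In triode I_D = k_n[V_ov V_DS − ½ V_DS²] and I_D = (V_DD − V_DS)/R_D. Equating: 65.9 V_DS² − 53.7 V_DS + 3.37 = 0, giving V_DS = 0.0685 V (the root below V_ov).
I_D = (3.37 − 0.0685) / 18.4 = 0.179 mA.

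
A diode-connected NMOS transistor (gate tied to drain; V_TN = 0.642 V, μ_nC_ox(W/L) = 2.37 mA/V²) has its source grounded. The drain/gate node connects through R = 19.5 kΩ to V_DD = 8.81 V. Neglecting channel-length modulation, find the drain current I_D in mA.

With gate tied to drain, V_GS = V_DS ≥ V_GS − V_TN, so the device is in saturation.
KCL at the drain: ½ k_n (V_GS − V_TN)² = (V_DD − V_GS)/R.
Let x = V_GS − 0.642. Then 23.1 x² + x − 8.168 = 0, giving x = 0.573 V (positive root), so V_GS = 1.22 V.
I_D = (V_DD − V_GS)/R = (8.81 − 1.22) / 19.5 = 0.389 mA.

I_D = 0.389 mA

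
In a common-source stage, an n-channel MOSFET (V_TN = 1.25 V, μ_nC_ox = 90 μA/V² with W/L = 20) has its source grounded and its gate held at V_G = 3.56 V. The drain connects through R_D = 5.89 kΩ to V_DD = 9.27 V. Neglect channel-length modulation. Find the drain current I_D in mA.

I_D = 1.51 mA

V_GS = V_G = 3.56 V, so V_ov = 3.56 − 1.25 = 2.31 V.
k_n = μ_nC_ox · (W/L) = 1.8 mA/V².
Assume saturation: I_D = ½ k_n V_ov² = 0.5 × 1.8 × 2.31² = 4.8 mA, giving V_DS = V_DD − I_D R_D = 9.27 − 4.8 × 5.89 = -19 V.
But -19 V < V_ov = 2.31 V, so the device is actually in triode.
In triode I_D = k_n[V_ov V_DS − ½ V_DS²] and I_D = (V_DD − V_DS)/R_D. Equating: 5.3 V_DS² − 25.49 V_DS + 9.27 = 0, giving V_DS = 0.396 V (the root below V_ov).
I_D = (9.27 − 0.396) / 5.89 = 1.51 mA.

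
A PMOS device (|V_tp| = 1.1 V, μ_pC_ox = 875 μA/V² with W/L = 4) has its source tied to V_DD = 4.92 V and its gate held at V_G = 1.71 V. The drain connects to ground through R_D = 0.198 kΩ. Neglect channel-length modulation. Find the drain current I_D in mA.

I_D = 7.79 mA

V_SG = V_DD − V_G = 4.92 − 1.71 = 3.21 V, so V_ov = 3.21 − 1.1 = 2.11 V.
k_p = μ_pC_ox · (W/L) = 3.5 mA/V².
Assume saturation: I_D = ½ k_p V_ov² = 0.5 × 3.5 × 2.11² = 7.79 mA, giving V_SD = V_DD − I_D R_D = 4.92 − 7.79 × 0.198 = 3.38 V.
V_SD = 3.38 V ≥ V_ov = 2.11 V, confirming saturation.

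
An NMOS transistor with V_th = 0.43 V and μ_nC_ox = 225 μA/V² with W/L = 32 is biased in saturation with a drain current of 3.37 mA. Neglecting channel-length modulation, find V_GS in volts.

V_GS = 1.40 V

k_n = μ_nC_ox · (W/L) = 7.2 mA/V².
In saturation I_D = ½ k_n (V_GS − V_th)², so V_GS − V_th = √(2 I_D / k_n) = √(2 × 3.37 / 7.2) = 0.968 V.
V_GS = 0.43 + 0.968 = 1.4 V.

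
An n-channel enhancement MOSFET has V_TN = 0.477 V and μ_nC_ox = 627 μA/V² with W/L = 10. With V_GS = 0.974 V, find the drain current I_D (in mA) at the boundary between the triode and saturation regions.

At the boundary V_DS = V_ov = V_GS − V_TN = 0.974 − 0.477 = 0.497 V.
k_n = μ_nC_ox · (W/L) = 6.27 mA/V².
I_D = ½ k_n V_ov² = 0.5 × 6.27 × 0.497² = 0.774 mA.

I_D = 0.774 mA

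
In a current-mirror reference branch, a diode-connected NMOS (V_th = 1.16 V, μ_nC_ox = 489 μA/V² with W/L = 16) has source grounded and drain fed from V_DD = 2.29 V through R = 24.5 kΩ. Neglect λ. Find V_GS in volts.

With gate tied to drain, V_GS = V_DS ≥ V_GS − V_th, so the device is in saturation.
k_n = μ_nC_ox · (W/L) = 7.824 mA/V².
KCL at the drain: ½ k_n (V_GS − V_th)² = (V_DD − V_GS)/R.
Let x = V_GS − 1.16. Then 95.8 x² + x − 1.13 = 0, giving x = 0.103 V (positive root), so V_GS = 1.26 V.
I_D = (V_DD − V_GS)/R = (2.29 − 1.26) / 24.5 = 0.0419 mA.

V_GS = 1.26 V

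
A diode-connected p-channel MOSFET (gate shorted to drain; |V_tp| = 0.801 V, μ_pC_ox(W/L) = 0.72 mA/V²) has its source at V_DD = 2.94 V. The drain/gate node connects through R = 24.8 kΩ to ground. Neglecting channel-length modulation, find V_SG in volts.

V_SG = 1.24 V

With gate tied to drain, V_SG = V_SD ≥ V_SG − |V_tp|, so the device is in saturation.
KCL at the drain: ½ k_p (V_SG − |V_tp|)² = (V_DD − V_SG)/R.
Let x = V_SG − 0.801. Then 8.93 x² + x − 2.139 = 0, giving x = 0.437 V (positive root), so V_SG = 1.24 V.
I_D = (V_DD − V_SG)/R = (2.94 − 1.24) / 24.8 = 0.0686 mA.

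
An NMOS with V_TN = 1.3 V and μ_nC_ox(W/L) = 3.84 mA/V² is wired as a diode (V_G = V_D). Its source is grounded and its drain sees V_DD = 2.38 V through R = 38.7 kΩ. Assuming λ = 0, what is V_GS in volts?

With gate tied to drain, V_GS = V_DS ≥ V_GS − V_TN, so the device is in saturation.
KCL at the drain: ½ k_n (V_GS − V_TN)² = (V_DD − V_GS)/R.
Let x = V_GS − 1.3. Then 74.3 x² + x − 1.08 = 0, giving x = 0.114 V (positive root), so V_GS = 1.41 V.
I_D = (V_DD − V_GS)/R = (2.38 − 1.41) / 38.7 = 0.025 mA.

V_GS = 1.41 V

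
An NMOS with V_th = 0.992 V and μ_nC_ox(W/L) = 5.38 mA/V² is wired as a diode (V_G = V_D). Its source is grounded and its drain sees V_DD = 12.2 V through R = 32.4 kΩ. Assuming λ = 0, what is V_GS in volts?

V_GS = 1.34 V

With gate tied to drain, V_GS = V_DS ≥ V_GS − V_th, so the device is in saturation.
KCL at the drain: ½ k_n (V_GS − V_th)² = (V_DD − V_GS)/R.
Let x = V_GS − 0.992. Then 87.2 x² + x − 11.21 = 0, giving x = 0.353 V (positive root), so V_GS = 1.34 V.
I_D = (V_DD − V_GS)/R = (12.2 − 1.34) / 32.4 = 0.335 mA.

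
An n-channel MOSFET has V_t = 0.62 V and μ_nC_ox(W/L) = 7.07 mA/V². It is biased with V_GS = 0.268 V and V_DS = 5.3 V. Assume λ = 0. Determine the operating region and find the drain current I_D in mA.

Cutoff; I_D = 0 mA

V_GS = 0.268 V < V_t = 0.62 V, so the transistor is in cutoff.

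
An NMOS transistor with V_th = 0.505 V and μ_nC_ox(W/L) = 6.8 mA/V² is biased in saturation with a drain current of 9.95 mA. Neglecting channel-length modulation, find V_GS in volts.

V_GS = 2.22 V

In saturation I_D = ½ k_n (V_GS − V_th)², so V_GS − V_th = √(2 I_D / k_n) = √(2 × 9.95 / 6.8) = 1.71 V.
V_GS = 0.505 + 1.71 = 2.22 V.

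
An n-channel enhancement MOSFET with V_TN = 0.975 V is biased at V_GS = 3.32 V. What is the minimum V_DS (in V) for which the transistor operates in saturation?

V_DS,sat = 2.34 V

The boundary between triode and saturation is V_DS = V_GS − V_TN = V_ov.
V_ov = 3.32 − 0.975 = 2.34 V.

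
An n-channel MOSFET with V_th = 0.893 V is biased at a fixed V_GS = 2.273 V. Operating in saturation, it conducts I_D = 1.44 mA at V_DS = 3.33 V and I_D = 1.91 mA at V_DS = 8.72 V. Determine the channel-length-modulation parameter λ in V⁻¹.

With V_GS fixed, I_D ∝ (1 + λ V_DS) in saturation, so I_D2/I_D1 = (1 + λ V_DS2)/(1 + λ V_DS1).
1.91/1.44 = 1.326 = (1 + 8.72 λ)/(1 + 3.33 λ).
Solving: λ (I_D1 V_DS2 − I_D2 V_DS1) = I_D2 − I_D1, so λ = (1.91 − 1.44) / (1.44 × 8.72 − 1.91 × 3.33) = 0.47 / 6.2 = 0.0758 V⁻¹.

λ = 0.0758 V⁻¹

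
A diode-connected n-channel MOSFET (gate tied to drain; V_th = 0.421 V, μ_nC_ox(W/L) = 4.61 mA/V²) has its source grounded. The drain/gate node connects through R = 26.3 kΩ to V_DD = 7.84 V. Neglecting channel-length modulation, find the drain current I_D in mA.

I_D = 0.269 mA

With gate tied to drain, V_GS = V_DS ≥ V_GS − V_th, so the device is in saturation.
KCL at the drain: ½ k_n (V_GS − V_th)² = (V_DD − V_GS)/R.
Let x = V_GS − 0.421. Then 60.6 x² + x − 7.419 = 0, giving x = 0.342 V (positive root), so V_GS = 0.763 V.
I_D = (V_DD − V_GS)/R = (7.84 − 0.763) / 26.3 = 0.269 mA.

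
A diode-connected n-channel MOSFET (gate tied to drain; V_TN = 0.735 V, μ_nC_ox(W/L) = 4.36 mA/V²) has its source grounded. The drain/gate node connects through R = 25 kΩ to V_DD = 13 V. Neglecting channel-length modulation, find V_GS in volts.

V_GS = 1.20 V

With gate tied to drain, V_GS = V_DS ≥ V_GS − V_TN, so the device is in saturation.
KCL at the drain: ½ k_n (V_GS − V_TN)² = (V_DD − V_GS)/R.
Let x = V_GS − 0.735. Then 54.5 x² + x − 12.27 = 0, giving x = 0.465 V (positive root), so V_GS = 1.2 V.
I_D = (V_DD − V_GS)/R = (13 − 1.2) / 25 = 0.472 mA.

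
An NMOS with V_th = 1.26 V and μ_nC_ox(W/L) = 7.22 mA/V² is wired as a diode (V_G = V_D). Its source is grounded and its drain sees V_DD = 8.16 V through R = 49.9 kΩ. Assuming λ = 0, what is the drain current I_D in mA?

I_D = 0.134 mA

With gate tied to drain, V_GS = V_DS ≥ V_GS − V_th, so the device is in saturation.
KCL at the drain: ½ k_n (V_GS − V_th)² = (V_DD − V_GS)/R.
Let x = V_GS − 1.26. Then 180 x² + x − 6.9 = 0, giving x = 0.193 V (positive root), so V_GS = 1.45 V.
I_D = (V_DD − V_GS)/R = (8.16 − 1.45) / 49.9 = 0.134 mA.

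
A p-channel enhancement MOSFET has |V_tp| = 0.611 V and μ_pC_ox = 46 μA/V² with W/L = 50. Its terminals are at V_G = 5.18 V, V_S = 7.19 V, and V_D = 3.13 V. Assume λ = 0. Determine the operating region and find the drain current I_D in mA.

Saturation; I_D = 2.25 mA

V_SG = V_S − V_G = 7.19 − 5.18 = 2.01 V; V_SD = V_S − V_D = 7.19 − 3.13 = 4.06 V.
k_p = μ_pC_ox · (W/L) = 2.3 mA/V².
V_ov = V_SG − |V_tp| = 2.01 − 0.611 = 1.4 V.
Since V_SD = 4.06 V ≥ V_ov = 1.4 V, the device is in saturation.
I_D = ½ k_p V_ov² = 0.5 × 2.3 × 1.4² = 2.25 mA.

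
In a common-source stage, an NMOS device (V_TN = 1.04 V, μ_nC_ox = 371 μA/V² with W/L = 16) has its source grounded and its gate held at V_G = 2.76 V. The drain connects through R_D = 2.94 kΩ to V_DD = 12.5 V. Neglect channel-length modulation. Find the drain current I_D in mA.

I_D = 4.09 mA

V_GS = V_G = 2.76 V, so V_ov = 2.76 − 1.04 = 1.72 V.
k_n = μ_nC_ox · (W/L) = 5.936 mA/V².
Assume saturation: I_D = ½ k_n V_ov² = 0.5 × 5.936 × 1.72² = 8.78 mA, giving V_DS = V_DD − I_D R_D = 12.5 − 8.78 × 2.94 = -13.3 V.
But -13.3 V < V_ov = 1.72 V, so the device is actually in triode.
In triode I_D = k_n[V_ov V_DS − ½ V_DS²] and I_D = (V_DD − V_DS)/R_D. Equating: 8.73 V_DS² − 31.02 V_DS + 12.5 = 0, giving V_DS = 0.463 V (the root below V_ov).
I_D = (12.5 − 0.463) / 2.94 = 4.09 mA.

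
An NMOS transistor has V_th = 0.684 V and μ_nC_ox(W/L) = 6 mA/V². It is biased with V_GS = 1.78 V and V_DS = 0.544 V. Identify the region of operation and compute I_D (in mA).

Triode; I_D = 2.69 mA

V_ov = V_GS − V_th = 1.78 − 0.684 = 1.1 V.
Since V_DS = 0.544 V < V_ov = 1.1 V, the device is in the triode region.
I_D = k_n [V_ov · V_DS − ½ V_DS²] = 6 × [1.1 × 0.544 − 0.5 × 0.544²] = 2.69 mA.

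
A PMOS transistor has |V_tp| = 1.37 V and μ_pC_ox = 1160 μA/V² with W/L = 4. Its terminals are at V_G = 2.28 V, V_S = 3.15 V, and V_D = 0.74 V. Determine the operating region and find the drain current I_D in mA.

Cutoff; I_D = 0 mA

V_SG = V_S − V_G = 3.15 − 2.28 = 0.87 V; V_SD = V_S − V_D = 3.15 − 0.74 = 2.41 V.
V_SG = 0.87 V < |V_tp| = 1.37 V, so the transistor is in cutoff.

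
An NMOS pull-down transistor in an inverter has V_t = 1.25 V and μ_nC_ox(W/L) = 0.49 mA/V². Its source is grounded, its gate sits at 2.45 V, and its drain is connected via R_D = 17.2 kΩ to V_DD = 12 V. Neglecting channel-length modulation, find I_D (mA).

V_GS = V_G = 2.45 V, so V_ov = 2.45 − 1.25 = 1.2 V.
Assume saturation: I_D = ½ k_n V_ov² = 0.5 × 0.49 × 1.2² = 0.353 mA, giving V_DS = V_DD − I_D R_D = 12 − 0.353 × 17.2 = 5.93 V.
V_DS = 5.93 V ≥ V_ov = 1.2 V, confirming saturation.

I_D = 0.353 mA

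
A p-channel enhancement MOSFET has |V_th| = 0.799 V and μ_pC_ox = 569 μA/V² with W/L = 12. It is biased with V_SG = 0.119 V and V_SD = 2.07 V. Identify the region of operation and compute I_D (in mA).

V_SG = 0.119 V < |V_th| = 0.799 V, so the transistor is in cutoff.

Cutoff; I_D = 0 mA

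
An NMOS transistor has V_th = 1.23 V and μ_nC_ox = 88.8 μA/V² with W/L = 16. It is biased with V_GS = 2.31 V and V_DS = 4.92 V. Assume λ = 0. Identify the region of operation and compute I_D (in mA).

k_n = μ_nC_ox · (W/L) = 1.421 mA/V².
V_ov = V_GS − V_th = 2.31 − 1.23 = 1.08 V.
Since V_DS = 4.92 V ≥ V_ov = 1.08 V, the device is in saturation.
I_D = ½ k_n V_ov² = 0.5 × 1.421 × 1.08² = 0.829 mA.

Saturation; I_D = 0.829 mA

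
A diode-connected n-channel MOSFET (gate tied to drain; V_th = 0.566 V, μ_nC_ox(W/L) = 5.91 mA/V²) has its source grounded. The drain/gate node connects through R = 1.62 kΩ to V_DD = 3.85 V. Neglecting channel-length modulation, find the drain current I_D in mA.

With gate tied to drain, V_GS = V_DS ≥ V_GS − V_th, so the device is in saturation.
KCL at the drain: ½ k_n (V_GS − V_th)² = (V_DD − V_GS)/R.
Let x = V_GS − 0.566. Then 4.79 x² + x − 3.284 = 0, giving x = 0.73 V (positive root), so V_GS = 1.3 V.
I_D = (V_DD − V_GS)/R = (3.85 − 1.3) / 1.62 = 1.58 mA.

I_D = 1.58 mA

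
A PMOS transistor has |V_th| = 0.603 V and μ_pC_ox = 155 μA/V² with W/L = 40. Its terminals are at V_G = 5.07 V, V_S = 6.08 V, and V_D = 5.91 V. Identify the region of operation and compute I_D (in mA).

Triode; I_D = 0.339 mA

V_SG = V_S − V_G = 6.08 − 5.07 = 1.01 V; V_SD = V_S − V_D = 6.08 − 5.91 = 0.17 V.
k_p = μ_pC_ox · (W/L) = 6.2 mA/V².
V_ov = V_SG − |V_th| = 1.01 − 0.603 = 0.407 V.
Since V_SD = 0.17 V < V_ov = 0.407 V, the device is in the triode region.
I_D = k_p [V_ov · V_SD − ½ V_SD²] = 6.2 × [0.407 × 0.17 − 0.5 × 0.17²] = 0.339 mA.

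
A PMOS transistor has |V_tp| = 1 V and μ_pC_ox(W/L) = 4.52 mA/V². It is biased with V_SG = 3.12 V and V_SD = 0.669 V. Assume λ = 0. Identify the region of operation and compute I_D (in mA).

Triode; I_D = 5.40 mA

V_ov = V_SG − |V_tp| = 3.12 − 1 = 2.12 V.
Since V_SD = 0.669 V < V_ov = 2.12 V, the device is in the triode region.
I_D = k_p [V_ov · V_SD − ½ V_SD²] = 4.52 × [2.12 × 0.669 − 0.5 × 0.669²] = 5.4 mA.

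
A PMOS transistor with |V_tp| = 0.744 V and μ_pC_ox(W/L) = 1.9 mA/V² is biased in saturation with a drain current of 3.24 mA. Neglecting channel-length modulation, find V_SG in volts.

In saturation I_D = ½ k_p (V_SG − |V_tp|)², so V_SG − |V_tp| = √(2 I_D / k_p) = √(2 × 3.24 / 1.9) = 1.85 V.
V_SG = 0.744 + 1.85 = 2.59 V.

V_SG = 2.59 V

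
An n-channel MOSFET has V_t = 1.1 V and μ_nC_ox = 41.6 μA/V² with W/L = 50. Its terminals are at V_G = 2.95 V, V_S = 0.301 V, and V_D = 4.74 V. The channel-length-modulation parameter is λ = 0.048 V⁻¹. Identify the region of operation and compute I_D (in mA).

Saturation; I_D = 3.03 mA

V_GS = V_G − V_S = 2.95 − 0.301 = 2.65 V; V_DS = V_D − V_S = 4.74 − 0.301 = 4.44 V.
k_n = μ_nC_ox · (W/L) = 2.08 mA/V².
V_ov = V_GS − V_t = 2.65 − 1.1 = 1.55 V.
Since V_DS = 4.44 V ≥ V_ov = 1.55 V, the device is in saturation.
I_D = ½ k_n V_ov² (1 + λ V_DS) = 0.5 × 2.08 × 1.55² × (1 + 0.048 × 4.44) = 3.03 mA.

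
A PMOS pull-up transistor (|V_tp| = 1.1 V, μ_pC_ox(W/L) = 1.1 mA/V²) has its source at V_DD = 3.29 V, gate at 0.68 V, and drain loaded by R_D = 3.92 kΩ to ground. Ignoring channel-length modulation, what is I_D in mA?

V_SG = V_DD − V_G = 3.29 − 0.68 = 2.61 V, so V_ov = 2.61 − 1.1 = 1.51 V.
Assume saturation: I_D = ½ k_p V_ov² = 0.5 × 1.1 × 1.51² = 1.25 mA, giving V_SD = V_DD − I_D R_D = 3.29 − 1.25 × 3.92 = -1.63 V.
But -1.63 V < V_ov = 1.51 V, so the device is actually in triode.
In triode I_D = k_p[V_ov V_SD − ½ V_SD²] and I_D = (V_DD − V_SD)/R_D. Equating: 2.16 V_SD² − 7.511 V_SD + 3.29 = 0, giving V_SD = 0.514 V (the root below V_ov).
I_D = (3.29 − 0.514) / 3.92 = 0.708 mA.

I_D = 0.708 mA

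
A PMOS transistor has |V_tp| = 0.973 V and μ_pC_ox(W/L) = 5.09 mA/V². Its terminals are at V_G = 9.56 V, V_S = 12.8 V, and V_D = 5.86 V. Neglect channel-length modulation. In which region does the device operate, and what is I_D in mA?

V_SG = V_S − V_G = 12.8 − 9.56 = 3.24 V; V_SD = V_S − V_D = 12.8 − 5.86 = 6.94 V.
V_ov = V_SG − |V_tp| = 3.24 − 0.973 = 2.27 V.
Since V_SD = 6.94 V ≥ V_ov = 2.27 V, the device is in saturation.
I_D = ½ k_p V_ov² = 0.5 × 5.09 × 2.27² = 13.1 mA.

Saturation; I_D = 13.1 mA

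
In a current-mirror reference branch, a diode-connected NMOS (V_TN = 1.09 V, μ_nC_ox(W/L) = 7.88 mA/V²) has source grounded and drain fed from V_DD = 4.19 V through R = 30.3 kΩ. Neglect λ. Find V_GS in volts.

With gate tied to drain, V_GS = V_DS ≥ V_GS − V_TN, so the device is in saturation.
KCL at the drain: ½ k_n (V_GS − V_TN)² = (V_DD − V_GS)/R.
Let x = V_GS − 1.09. Then 119 x² + x − 3.1 = 0, giving x = 0.157 V (positive root), so V_GS = 1.25 V.
I_D = (V_DD − V_GS)/R = (4.19 − 1.25) / 30.3 = 0.0971 mA.

V_GS = 1.25 V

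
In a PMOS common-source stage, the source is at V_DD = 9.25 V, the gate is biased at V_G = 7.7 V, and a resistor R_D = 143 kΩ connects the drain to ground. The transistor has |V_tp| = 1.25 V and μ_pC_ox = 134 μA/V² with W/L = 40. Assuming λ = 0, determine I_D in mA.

V_SG = V_DD − V_G = 9.25 − 7.7 = 1.55 V, so V_ov = 1.55 − 1.25 = 0.3 V.
k_p = μ_pC_ox · (W/L) = 5.36 mA/V².
Assume saturation: I_D = ½ k_p V_ov² = 0.5 × 5.36 × 0.3² = 0.241 mA, giving V_SD = V_DD − I_D R_D = 9.25 − 0.241 × 143 = -25.2 V.
But -25.2 V < V_ov = 0.3 V, so the device is actually in triode.
In triode I_D = k_p[V_ov V_SD − ½ V_SD²] and I_D = (V_DD − V_SD)/R_D. Equating: 383 V_SD² − 230.9 V_SD + 9.25 = 0, giving V_SD = 0.0431 V (the root below V_ov).
I_D = (9.25 − 0.0431) / 143 = 0.0644 mA.

I_D = 0.0644 mA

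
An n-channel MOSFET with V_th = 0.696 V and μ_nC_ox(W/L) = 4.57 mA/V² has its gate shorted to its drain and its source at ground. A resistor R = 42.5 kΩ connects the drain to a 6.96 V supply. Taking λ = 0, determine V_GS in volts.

V_GS = 0.945 V

With gate tied to drain, V_GS = V_DS ≥ V_GS − V_th, so the device is in saturation.
KCL at the drain: ½ k_n (V_GS − V_th)² = (V_DD − V_GS)/R.
Let x = V_GS − 0.696. Then 97.1 x² + x − 6.264 = 0, giving x = 0.249 V (positive root), so V_GS = 0.945 V.
I_D = (V_DD − V_GS)/R = (6.96 − 0.945) / 42.5 = 0.142 mA.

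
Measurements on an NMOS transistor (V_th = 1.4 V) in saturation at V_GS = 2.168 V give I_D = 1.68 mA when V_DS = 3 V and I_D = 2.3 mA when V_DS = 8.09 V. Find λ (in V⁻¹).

λ = 0.0927 V⁻¹

With V_GS fixed, I_D ∝ (1 + λ V_DS) in saturation, so I_D2/I_D1 = (1 + λ V_DS2)/(1 + λ V_DS1).
2.3/1.68 = 1.369 = (1 + 8.09 λ)/(1 + 3 λ).
Solving: λ (I_D1 V_DS2 − I_D2 V_DS1) = I_D2 − I_D1, so λ = (2.3 − 1.68) / (1.68 × 8.09 − 2.3 × 3) = 0.62 / 6.69 = 0.0927 V⁻¹.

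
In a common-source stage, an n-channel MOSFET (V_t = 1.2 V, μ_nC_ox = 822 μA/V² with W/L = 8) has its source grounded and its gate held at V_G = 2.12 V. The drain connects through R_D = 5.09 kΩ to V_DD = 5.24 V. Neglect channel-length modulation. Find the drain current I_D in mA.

I_D = 0.994 mA

V_GS = V_G = 2.12 V, so V_ov = 2.12 − 1.2 = 0.92 V.
k_n = μ_nC_ox · (W/L) = 6.576 mA/V².
Assume saturation: I_D = ½ k_n V_ov² = 0.5 × 6.576 × 0.92² = 2.78 mA, giving V_DS = V_DD − I_D R_D = 5.24 − 2.78 × 5.09 = -8.93 V.
But -8.93 V < V_ov = 0.92 V, so the device is actually in triode.
In triode I_D = k_n[V_ov V_DS − ½ V_DS²] and I_D = (V_DD − V_DS)/R_D. Equating: 16.7 V_DS² − 31.79 V_DS + 5.24 = 0, giving V_DS = 0.182 V (the root below V_ov).
I_D = (5.24 − 0.182) / 5.09 = 0.994 mA.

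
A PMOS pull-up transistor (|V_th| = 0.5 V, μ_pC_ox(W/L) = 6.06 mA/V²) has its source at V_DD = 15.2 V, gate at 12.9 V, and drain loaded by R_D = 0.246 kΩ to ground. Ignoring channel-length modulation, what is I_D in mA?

I_D = 9.82 mA

V_SG = V_DD − V_G = 15.2 − 12.9 = 2.3 V, so V_ov = 2.3 − 0.5 = 1.8 V.
Assume saturation: I_D = ½ k_p V_ov² = 0.5 × 6.06 × 1.8² = 9.82 mA, giving V_SD = V_DD − I_D R_D = 15.2 − 9.82 × 0.246 = 12.8 V.
V_SD = 12.8 V ≥ V_ov = 1.8 V, confirming saturation.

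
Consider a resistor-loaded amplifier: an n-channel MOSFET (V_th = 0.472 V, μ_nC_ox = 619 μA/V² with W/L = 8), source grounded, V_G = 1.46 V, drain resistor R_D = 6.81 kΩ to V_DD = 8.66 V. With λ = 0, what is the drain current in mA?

I_D = 1.23 mA

V_GS = V_G = 1.46 V, so V_ov = 1.46 − 0.472 = 0.988 V.
k_n = μ_nC_ox · (W/L) = 4.952 mA/V².
Assume saturation: I_D = ½ k_n V_ov² = 0.5 × 4.952 × 0.988² = 2.42 mA, giving V_DS = V_DD − I_D R_D = 8.66 − 2.42 × 6.81 = -7.8 V.
But -7.8 V < V_ov = 0.988 V, so the device is actually in triode.
In triode I_D = k_n[V_ov V_DS − ½ V_DS²] and I_D = (V_DD − V_DS)/R_D. Equating: 16.9 V_DS² − 34.32 V_DS + 8.66 = 0, giving V_DS = 0.295 V (the root below V_ov).
I_D = (8.66 − 0.295) / 6.81 = 1.23 mA.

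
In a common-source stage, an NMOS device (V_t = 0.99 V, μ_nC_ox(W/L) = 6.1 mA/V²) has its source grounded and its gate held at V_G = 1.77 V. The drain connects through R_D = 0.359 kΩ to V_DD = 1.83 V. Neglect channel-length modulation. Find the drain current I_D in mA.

V_GS = V_G = 1.77 V, so V_ov = 1.77 − 0.99 = 0.78 V.
Assume saturation: I_D = ½ k_n V_ov² = 0.5 × 6.1 × 0.78² = 1.86 mA, giving V_DS = V_DD − I_D R_D = 1.83 − 1.86 × 0.359 = 1.16 V.
V_DS = 1.16 V ≥ V_ov = 0.78 V, confirming saturation.

I_D = 1.86 mA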